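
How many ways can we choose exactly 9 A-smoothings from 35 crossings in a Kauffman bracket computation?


We choose which 9 of 35 crossings get A-smoothings.
C(35, 9) = 35! / (9! * 26!)
= 70607460

70607460


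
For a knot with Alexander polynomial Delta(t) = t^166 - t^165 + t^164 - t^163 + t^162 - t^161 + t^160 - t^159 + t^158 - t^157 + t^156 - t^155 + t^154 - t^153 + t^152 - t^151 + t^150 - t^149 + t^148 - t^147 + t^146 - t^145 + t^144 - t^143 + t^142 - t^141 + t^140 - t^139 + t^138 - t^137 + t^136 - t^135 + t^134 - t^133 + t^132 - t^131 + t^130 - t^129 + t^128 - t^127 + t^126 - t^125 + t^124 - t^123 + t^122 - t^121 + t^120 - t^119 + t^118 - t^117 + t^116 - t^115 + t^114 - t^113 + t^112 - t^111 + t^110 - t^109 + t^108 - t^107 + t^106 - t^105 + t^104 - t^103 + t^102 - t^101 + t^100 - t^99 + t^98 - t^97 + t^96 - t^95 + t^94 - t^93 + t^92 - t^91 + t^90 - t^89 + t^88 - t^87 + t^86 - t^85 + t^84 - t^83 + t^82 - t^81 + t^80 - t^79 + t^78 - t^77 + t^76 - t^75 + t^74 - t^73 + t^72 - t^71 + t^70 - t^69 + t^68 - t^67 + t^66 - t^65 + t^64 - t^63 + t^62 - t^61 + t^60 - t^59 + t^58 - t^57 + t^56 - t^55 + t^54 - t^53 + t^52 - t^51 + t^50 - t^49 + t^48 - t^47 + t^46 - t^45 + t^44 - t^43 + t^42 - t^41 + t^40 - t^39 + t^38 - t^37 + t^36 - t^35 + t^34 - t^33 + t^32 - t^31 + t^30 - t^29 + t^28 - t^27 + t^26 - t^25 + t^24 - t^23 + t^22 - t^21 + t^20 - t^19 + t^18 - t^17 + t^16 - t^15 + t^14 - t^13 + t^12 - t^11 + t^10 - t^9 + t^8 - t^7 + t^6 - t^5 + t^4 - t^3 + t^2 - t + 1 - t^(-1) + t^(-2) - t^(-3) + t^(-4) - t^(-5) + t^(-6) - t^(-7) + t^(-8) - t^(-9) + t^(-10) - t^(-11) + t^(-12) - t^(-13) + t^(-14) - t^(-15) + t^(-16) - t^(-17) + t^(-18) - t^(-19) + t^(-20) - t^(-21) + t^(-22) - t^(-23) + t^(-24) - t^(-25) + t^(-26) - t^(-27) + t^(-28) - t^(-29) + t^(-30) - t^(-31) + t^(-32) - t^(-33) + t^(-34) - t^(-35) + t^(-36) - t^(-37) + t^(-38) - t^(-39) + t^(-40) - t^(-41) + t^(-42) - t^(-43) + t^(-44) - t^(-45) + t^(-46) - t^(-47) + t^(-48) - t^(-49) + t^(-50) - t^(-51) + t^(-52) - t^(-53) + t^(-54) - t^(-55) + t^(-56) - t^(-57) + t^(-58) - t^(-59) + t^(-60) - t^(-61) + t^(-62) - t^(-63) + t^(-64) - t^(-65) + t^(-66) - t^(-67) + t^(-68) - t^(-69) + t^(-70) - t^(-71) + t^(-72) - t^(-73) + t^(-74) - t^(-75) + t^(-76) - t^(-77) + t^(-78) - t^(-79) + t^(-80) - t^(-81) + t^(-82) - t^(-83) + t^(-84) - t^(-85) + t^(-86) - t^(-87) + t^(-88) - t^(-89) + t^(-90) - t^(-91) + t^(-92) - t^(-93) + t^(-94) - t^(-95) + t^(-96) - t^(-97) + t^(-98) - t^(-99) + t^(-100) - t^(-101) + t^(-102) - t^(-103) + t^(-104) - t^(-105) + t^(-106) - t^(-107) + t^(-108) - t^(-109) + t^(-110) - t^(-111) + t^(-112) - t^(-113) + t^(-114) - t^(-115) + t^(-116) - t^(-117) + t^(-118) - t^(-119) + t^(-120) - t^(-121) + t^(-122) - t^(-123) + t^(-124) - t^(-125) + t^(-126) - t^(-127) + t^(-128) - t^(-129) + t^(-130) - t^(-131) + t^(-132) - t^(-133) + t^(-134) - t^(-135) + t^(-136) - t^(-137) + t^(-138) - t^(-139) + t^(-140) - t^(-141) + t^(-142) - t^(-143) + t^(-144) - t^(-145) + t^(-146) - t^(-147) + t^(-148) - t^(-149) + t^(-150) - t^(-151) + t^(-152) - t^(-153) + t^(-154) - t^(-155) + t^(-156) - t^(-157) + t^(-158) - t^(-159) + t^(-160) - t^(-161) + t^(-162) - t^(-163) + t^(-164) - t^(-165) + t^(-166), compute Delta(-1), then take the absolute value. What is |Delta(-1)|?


Step 1: The polynomial has 333 terms with alternating signs, exponents from 166 down to -166.
Step 2: Substitute t = -1. The i-th term has coefficient (-1)^i and exponent (m-i),
  so its value is (-1)^i * (-1)^(m-i) = (-1)^m = 1 for every i.
Step 3: All 333 terms equal 1, so Delta(-1) = 333 * (1) = 333
Step 4: |Delta(-1)| = 333

333


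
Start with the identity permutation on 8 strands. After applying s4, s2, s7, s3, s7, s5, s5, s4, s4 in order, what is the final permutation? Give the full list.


Starting with identity [1, 2, 3, 4, 5, 6, 7, 8].
Apply generators in sequence:
  After s4: [1, 2, 3, 5, 4, 6, 7, 8]
  After s2: [1, 3, 2, 5, 4, 6, 7, 8]
  After s7: [1, 3, 2, 5, 4, 6, 8, 7]
  After s3: [1, 3, 5, 2, 4, 6, 8, 7]
  After s7: [1, 3, 5, 2, 4, 6, 7, 8]
  After s5: [1, 3, 5, 2, 6, 4, 7, 8]
  After s5: [1, 3, 5, 2, 4, 6, 7, 8]
  After s4: [1, 3, 5, 4, 2, 6, 7, 8]
  After s4: [1, 3, 5, 2, 4, 6, 7, 8]
Final permutation: [1, 3, 5, 2, 4, 6, 7, 8]

[1, 3, 5, 2, 4, 6, 7, 8]


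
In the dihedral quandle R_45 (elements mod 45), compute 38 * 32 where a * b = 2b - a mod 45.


38 * 32 = 2*32 - 38 mod 45
= 64 - 38 mod 45
= 26 mod 45 = 26

26


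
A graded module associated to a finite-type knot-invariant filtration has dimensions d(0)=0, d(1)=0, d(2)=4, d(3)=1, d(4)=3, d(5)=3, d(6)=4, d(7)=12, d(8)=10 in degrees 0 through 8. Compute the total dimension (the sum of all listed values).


Total dimension = d(0) + d(1) + ... + d(8)
= 0 + 0 + 4 + 1 + 3 + 3 + 4 + 12 + 10
= 37

37


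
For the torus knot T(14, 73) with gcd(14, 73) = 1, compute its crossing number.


For a torus knot T(p, q) with gcd(p,q)=1,
the crossing number is min(p*(q-1), q*(p-1)).
p*(q-1) = 14*72 = 1008
q*(p-1) = 73*13 = 949
min(1008, 949) = 949

949


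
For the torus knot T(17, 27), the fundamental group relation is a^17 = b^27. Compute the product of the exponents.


The relation is a^17 = b^27.
Product of exponents = 17 * 27
= 459

459


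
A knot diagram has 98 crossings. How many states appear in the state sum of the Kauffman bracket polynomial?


Each crossing contributes 2 choices (A-smoothing or B-smoothing).
Total states = 2^98 = 316912650057057350374175801344

316912650057057350374175801344


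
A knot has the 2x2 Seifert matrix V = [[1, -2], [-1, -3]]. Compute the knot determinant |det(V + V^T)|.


Step 1: Form V + V^T where V = [[1, -2], [-1, -3]]
  V^T = [[1, -1], [-2, -3]]
  V + V^T = [[2, -3], [-3, -6]]
Step 2: det(V + V^T) = 2*(-6) - (-3)*(-3)
  = -12 - 9 = -21
Step 3: Knot determinant = |det(V + V^T)| = |-21| = 21

21


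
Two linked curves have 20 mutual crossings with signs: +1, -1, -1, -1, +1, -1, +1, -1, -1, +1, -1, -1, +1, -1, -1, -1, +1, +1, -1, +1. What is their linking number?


Step 1: Count positive crossings: 8
Step 2: Count negative crossings: 12
Step 3: Sum of signs = 8 - 12 = -4
Step 4: Linking number = sum/2 = -4/2 = -2

-2


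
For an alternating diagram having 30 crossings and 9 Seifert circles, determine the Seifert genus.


For alternating knots, g = (c - s + 1)/2.
= (30 - 9 + 1)/2
= 22/2 = 11

11


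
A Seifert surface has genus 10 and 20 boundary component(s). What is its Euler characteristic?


chi = 2 - 2g - b
= 2 - 2*10 - 20
= 2 - 20 - 20 = -38

-38


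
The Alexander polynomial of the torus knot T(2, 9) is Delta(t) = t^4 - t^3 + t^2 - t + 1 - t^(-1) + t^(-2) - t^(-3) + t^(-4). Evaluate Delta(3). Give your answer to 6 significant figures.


Substituting t = 3 into Delta(t) = t^4 - t^3 + t^2 - t + 1 - t^(-1) + t^(-2) - t^(-3) + t^(-4):
Term values: (81) + (-27) + (9) + (-3) + (1) + (-0.333333) + (0.111111) + (-0.037037) + (0.0123457)
Sum = 60.75308642
Rounded to 6 significant figures: 60.7531

60.7531


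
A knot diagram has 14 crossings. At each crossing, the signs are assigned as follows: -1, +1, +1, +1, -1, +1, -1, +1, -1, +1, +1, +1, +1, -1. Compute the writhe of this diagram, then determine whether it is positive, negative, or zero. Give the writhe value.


Step 1: Count positive crossings (+1).
Positive crossings: 9
Step 2: Count negative crossings (-1).
Negative crossings: 5
Step 3: Writhe = (positive) - (negative)
w = 9 - 5 = 4
Step 4: |w| = 4, and w is positive

4


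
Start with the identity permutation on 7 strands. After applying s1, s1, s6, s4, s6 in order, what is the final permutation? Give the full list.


Starting with identity [1, 2, 3, 4, 5, 6, 7].
Apply generators in sequence:
  After s1: [2, 1, 3, 4, 5, 6, 7]
  After s1: [1, 2, 3, 4, 5, 6, 7]
  After s6: [1, 2, 3, 4, 5, 7, 6]
  After s4: [1, 2, 3, 5, 4, 7, 6]
  After s6: [1, 2, 3, 5, 4, 6, 7]
Final permutation: [1, 2, 3, 5, 4, 6, 7]

[1, 2, 3, 5, 4, 6, 7]


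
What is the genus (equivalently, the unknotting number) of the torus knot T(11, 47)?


For a torus knot T(p,q), both the unknotting number and genus equal (p-1)(q-1)/2.
= (11-1)(47-1)/2
= 10*46/2
= 460/2 = 230

230


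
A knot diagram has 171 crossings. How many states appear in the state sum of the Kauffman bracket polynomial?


Each crossing contributes 2 choices (A-smoothing or B-smoothing).
Total states = 2^171 = 2993155353253689176481146537402947624255349848014848

2993155353253689176481146537402947624255349848014848


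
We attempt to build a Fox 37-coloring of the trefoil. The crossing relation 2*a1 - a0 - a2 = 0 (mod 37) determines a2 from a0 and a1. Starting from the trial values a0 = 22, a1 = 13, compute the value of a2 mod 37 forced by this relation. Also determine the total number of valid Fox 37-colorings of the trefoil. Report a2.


Step 1: Apply the given crossing relation 2*a1 - a0 - a2 = 0 (mod 37).
  a2 = 2*a1 - a0 mod 37
  a2 = 2*13 - 22 mod 37
  a2 = 26 - 22 mod 37
  a2 = 4 mod 37 = 4
Step 2: The trefoil has determinant 3.
  Number of Fox p-colorings (p prime) is p^2 if p = 3, else p.
  Since 37 does not divide 3, only trivial (constant) colorings exist.
  (So the trial a0 = 22, a1 = 13 with a0 != a1 does NOT extend to a valid coloring of the whole trefoil: the other two crossing relations require 3*(a1 - a0) = 0 (mod 37), which fails.)
  Total colorings = 37
Step 3: a2 = 4, total Fox 37-colorings = 37

4


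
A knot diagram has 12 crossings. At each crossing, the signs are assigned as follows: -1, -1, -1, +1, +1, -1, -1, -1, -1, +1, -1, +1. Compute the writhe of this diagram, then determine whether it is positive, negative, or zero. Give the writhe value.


Step 1: Count positive crossings (+1).
Positive crossings: 4
Step 2: Count negative crossings (-1).
Negative crossings: 8
Step 3: Writhe = (positive) - (negative)
w = 4 - 8 = -4
Step 4: |w| = 4, and w is negative

-4


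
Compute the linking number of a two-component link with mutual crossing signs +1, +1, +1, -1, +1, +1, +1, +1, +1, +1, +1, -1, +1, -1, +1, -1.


Step 1: Count positive crossings: 12
Step 2: Count negative crossings: 4
Step 3: Sum of signs = 12 - 4 = 8
Step 4: Linking number = sum/2 = 8/2 = 4

4


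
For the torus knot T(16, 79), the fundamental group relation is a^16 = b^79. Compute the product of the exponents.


The relation is a^16 = b^79.
Product of exponents = 16 * 79
= 1264

1264


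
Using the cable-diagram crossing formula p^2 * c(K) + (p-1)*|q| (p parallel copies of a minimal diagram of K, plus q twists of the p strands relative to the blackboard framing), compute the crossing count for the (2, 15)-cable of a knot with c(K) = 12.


Step 1: Each of the c(K) crossings of the companion diagram becomes p*p = p^2 crossings among the p parallel strands, and each of the |q| twists s_1 s_2 ... s_(p-1) adds (p-1) crossings.
  Crossings = p^2 * c(K) + (p-1)*|q|
Step 2: = 2^2 * 12 + (2-1)*15
Step 3: = 4*12 + 1*15
Step 4: = 48 + 15 = 63

63


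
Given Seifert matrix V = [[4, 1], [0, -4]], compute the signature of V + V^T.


Step 1: V + V^T = [[8, 1], [1, -8]]
Step 2: trace = 0, det = -65
Step 3: Discriminant = 0^2 - 4*(-65) = 260
Step 4: Eigenvalues: 8.06226, -8.06226
Step 5: Signature = (# positive eigenvalues) - (# negative eigenvalues) = 0

0


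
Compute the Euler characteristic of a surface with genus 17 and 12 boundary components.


chi = 2 - 2g - b
= 2 - 2*17 - 12
= 2 - 34 - 12 = -44

-44


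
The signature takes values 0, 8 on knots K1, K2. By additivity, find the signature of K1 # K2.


The signature is additive under connected sum.
signature(K1 # K2) = (0) + (8)
= 8

8


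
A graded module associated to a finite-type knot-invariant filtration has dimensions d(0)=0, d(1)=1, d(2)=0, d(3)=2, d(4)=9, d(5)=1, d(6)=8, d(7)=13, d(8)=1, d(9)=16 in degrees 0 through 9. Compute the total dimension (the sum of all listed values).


Total dimension = d(0) + d(1) + ... + d(9)
= 0 + 1 + 0 + 2 + 9 + 1 + 8 + 13 + 1 + 16
= 51

51


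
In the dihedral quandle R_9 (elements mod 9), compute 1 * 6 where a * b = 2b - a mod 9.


1 * 6 = 2*6 - 1 mod 9
= 12 - 1 mod 9
= 11 mod 9 = 2

2


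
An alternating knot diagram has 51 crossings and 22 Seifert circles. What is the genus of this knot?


For alternating knots, g = (c - s + 1)/2.
= (51 - 22 + 1)/2
= 30/2 = 15

15


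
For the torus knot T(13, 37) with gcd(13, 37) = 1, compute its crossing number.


For a torus knot T(p, q) with gcd(p,q)=1,
the crossing number is min(p*(q-1), q*(p-1)).
p*(q-1) = 13*36 = 468
q*(p-1) = 37*12 = 444
min(468, 444) = 444

444


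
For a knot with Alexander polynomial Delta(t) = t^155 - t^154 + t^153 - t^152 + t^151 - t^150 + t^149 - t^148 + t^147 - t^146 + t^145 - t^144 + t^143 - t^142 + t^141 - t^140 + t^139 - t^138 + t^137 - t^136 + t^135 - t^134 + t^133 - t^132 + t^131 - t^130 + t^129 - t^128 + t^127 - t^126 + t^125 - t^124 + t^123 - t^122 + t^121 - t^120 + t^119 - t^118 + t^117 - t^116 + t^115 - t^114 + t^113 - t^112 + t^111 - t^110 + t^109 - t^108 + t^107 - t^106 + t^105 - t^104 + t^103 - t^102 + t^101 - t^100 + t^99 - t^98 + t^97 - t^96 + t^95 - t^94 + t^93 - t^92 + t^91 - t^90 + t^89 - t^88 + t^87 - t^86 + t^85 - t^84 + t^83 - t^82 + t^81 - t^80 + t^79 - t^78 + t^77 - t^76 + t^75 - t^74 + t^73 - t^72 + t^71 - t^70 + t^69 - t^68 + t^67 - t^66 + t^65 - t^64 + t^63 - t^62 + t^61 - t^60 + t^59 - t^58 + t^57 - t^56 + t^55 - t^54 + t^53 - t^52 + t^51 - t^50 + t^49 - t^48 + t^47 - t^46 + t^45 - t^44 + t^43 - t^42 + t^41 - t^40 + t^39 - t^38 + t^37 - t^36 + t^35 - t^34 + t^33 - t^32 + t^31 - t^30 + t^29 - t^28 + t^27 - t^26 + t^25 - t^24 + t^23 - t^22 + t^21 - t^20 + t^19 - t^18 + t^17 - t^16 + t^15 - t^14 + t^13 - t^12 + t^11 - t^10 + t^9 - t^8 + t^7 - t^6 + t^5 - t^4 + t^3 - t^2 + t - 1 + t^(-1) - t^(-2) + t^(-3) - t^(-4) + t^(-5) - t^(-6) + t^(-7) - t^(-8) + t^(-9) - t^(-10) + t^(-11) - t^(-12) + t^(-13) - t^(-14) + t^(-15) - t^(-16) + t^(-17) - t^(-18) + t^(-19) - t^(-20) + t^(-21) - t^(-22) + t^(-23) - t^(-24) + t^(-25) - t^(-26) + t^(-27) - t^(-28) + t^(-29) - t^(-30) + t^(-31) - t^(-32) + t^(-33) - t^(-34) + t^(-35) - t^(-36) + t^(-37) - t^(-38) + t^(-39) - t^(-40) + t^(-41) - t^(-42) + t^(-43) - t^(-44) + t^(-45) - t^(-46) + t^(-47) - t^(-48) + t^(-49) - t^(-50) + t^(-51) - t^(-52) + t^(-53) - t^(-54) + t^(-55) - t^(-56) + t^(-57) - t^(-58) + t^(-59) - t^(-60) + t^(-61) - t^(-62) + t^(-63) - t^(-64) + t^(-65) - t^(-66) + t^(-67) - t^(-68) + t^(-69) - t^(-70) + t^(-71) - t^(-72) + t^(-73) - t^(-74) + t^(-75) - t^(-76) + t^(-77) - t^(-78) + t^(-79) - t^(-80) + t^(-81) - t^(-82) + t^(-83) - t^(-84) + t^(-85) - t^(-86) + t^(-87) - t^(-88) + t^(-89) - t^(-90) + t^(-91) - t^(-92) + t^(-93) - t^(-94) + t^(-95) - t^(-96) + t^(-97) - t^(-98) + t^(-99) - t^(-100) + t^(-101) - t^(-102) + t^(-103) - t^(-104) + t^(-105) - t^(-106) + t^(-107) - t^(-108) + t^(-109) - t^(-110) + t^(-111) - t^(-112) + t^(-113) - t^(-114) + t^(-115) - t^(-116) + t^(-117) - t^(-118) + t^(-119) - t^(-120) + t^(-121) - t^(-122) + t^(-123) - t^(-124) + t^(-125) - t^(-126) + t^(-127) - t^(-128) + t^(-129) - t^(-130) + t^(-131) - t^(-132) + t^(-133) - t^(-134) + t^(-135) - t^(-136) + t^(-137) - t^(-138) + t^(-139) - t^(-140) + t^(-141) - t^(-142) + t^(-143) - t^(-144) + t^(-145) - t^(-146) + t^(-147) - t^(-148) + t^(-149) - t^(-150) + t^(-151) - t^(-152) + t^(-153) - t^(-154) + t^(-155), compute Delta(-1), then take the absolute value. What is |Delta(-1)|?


Step 1: The polynomial has 311 terms with alternating signs, exponents from 155 down to -155.
Step 2: Substitute t = -1. The i-th term has coefficient (-1)^i and exponent (m-i),
  so its value is (-1)^i * (-1)^(m-i) = (-1)^m = -1 for every i.
Step 3: All 311 terms equal -1, so Delta(-1) = 311 * (-1) = -311
Step 4: |Delta(-1)| = 311

311


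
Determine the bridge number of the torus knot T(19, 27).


The bridge number of T(p,q) is min(p,q).
min(19, 27) = 19

19


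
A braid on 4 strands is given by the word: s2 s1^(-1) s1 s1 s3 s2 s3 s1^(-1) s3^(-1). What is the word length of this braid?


The word length counts the number of generators (including inverses).
Listing each generator: s2, s1^(-1), s1, s1, s3, s2, s3, s1^(-1), s3^(-1)
There are 9 generators in this braid word.

9


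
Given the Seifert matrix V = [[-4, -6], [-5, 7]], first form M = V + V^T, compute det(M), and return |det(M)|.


Step 1: Form V + V^T where V = [[-4, -6], [-5, 7]]
  V^T = [[-4, -5], [-6, 7]]
  V + V^T = [[-8, -11], [-11, 14]]
Step 2: det(V + V^T) = (-8)*14 - (-11)*(-11)
  = -112 - 121 = -233
Step 3: Knot determinant = |det(V + V^T)| = |-233| = 233

233


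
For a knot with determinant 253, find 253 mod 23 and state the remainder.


Step 1: A knot is p-colorable if and only if p divides its determinant.
Step 2: Compute 253 mod 23.
253 = 11 * 23 + 0
Step 3: 253 mod 23 = 0
Step 4: The knot is 23-colorable: yes

0


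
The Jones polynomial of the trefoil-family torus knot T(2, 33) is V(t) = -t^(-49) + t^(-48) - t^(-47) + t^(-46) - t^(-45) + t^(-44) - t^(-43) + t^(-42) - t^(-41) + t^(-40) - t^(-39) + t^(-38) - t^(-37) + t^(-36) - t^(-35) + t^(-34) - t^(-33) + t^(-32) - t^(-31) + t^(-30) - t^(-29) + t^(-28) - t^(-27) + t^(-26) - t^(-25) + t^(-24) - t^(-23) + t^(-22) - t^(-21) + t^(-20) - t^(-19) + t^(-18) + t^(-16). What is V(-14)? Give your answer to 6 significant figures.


Substituting t = -14 into V(t) = -t^(-49) + t^(-48) - t^(-47) + t^(-46) - t^(-45) + t^(-44) - t^(-43) + t^(-42) - t^(-41) + t^(-40) - t^(-39) + t^(-38) - t^(-37) + t^(-36) - t^(-35) + t^(-34) - t^(-33) + t^(-32) - t^(-31) + t^(-30) - t^(-29) + t^(-28) - t^(-27) + t^(-26) - t^(-25) + t^(-24) - t^(-23) + t^(-22) - t^(-21) + t^(-20) - t^(-19) + t^(-18) + t^(-16):
  (-)t^(-49) = 6.91395e-57
  (+)t^(-48) = 9.67953e-56
  (-)t^(-47) = 1.35513e-54
  (+)t^(-46) = 1.89719e-53
  (-)t^(-45) = 2.65606e-52
  (+)t^(-44) = 3.71849e-51
  (-)t^(-43) = 5.20588e-50
  (+)t^(-42) = 7.28824e-49
  (-)t^(-41) = 1.02035e-47
  (+)t^(-40) = 1.42849e-46
  (-)t^(-39) = 1.99989e-45
  (+)t^(-38) = 2.79985e-44
  (-)t^(-37) = 3.91979e-43
  (+)t^(-36) = 5.4877e-42
  (-)t^(-35) = 7.68279e-41
  (+)t^(-34) = 1.07559e-39
  (-)t^(-33) = 1.50583e-38
  (+)t^(-32) = 2.10816e-37
  (-)t^(-31) = 2.95142e-36
  (+)t^(-30) = 4.13199e-35
  (-)t^(-29) = 5.78478e-34
  (+)t^(-28) = 8.09869e-33
  (-)t^(-27) = 1.13382e-31
  (+)t^(-26) = 1.58734e-30
  (-)t^(-25) = 2.22228e-29
  (+)t^(-24) = 3.11119e-28
  (-)t^(-23) = 4.35567e-27
  (+)t^(-22) = 6.09794e-26
  (-)t^(-21) = 8.53712e-25
  (+)t^(-20) = 1.1952e-23
  (-)t^(-19) = 1.67327e-22
  (+)t^(-18) = 2.34258e-21
  (+)t^(-16) = 4.59147e-19
Sum = (6.91395e-57) + (9.67953e-56) + (1.35513e-54) + (1.89719e-53) + (2.65606e-52) + (3.71849e-51) + (5.20588e-50) + (7.28824e-49) + (1.02035e-47) + (1.42849e-46) + (1.99989e-45) + (2.79985e-44) + (3.91979e-43) + (5.4877e-42) + (7.68279e-41) + (1.07559e-39) + (1.50583e-38) + (2.10816e-37) + (2.95142e-36) + (4.13199e-35) + (5.78478e-34) + (8.09869e-33) + (1.13382e-31) + (1.58734e-30) + (2.22228e-29) + (3.11119e-28) + (4.35567e-27) + (6.09794e-26) + (8.53712e-25) + (1.1952e-23) + (1.67327e-22) + (2.34258e-21) + (4.59147e-19)
= 4.616694435e-19
Rounded to 6 significant figures: 4.61669e-19

4.61669e-19


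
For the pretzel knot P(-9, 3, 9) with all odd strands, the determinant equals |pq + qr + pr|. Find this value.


Step 1: Compute pq + qr + pr.
pq = (-9)*3 = -27
qr = 3*9 = 27
pr = (-9)*9 = -81
pq + qr + pr = -27 + 27 + (-81) = -81
Step 2: Take absolute value.
det(P(-9,3,9)) = |-81| = 81

81


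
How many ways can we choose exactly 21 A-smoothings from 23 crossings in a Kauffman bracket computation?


We choose which 21 of 23 crossings get A-smoothings.
C(23, 21) = 23! / (21! * 2!)
= 253

253


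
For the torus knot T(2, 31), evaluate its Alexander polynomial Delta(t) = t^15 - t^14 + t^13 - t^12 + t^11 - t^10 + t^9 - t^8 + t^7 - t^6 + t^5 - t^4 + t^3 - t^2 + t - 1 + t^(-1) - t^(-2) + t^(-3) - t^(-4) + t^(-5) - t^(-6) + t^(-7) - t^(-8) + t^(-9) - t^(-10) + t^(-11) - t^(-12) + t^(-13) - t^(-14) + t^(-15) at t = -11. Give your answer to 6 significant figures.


Substituting t = -11 into Delta(t) = t^15 - t^14 + t^13 - t^12 + t^11 - t^10 + t^9 - t^8 + t^7 - t^6 + t^5 - t^4 + t^3 - t^2 + t - 1 + t^(-1) - t^(-2) + t^(-3) - t^(-4) + t^(-5) - t^(-6) + t^(-7) - t^(-8) + t^(-9) - t^(-10) + t^(-11) - t^(-12) + t^(-13) - t^(-14) + t^(-15):
Term values: (-4177248169415651) + (-379749833583241) + (-34522712143931) + (-3138428376721) + (-285311670611) + (-25937424601) + (-2357947691) + (-214358881) + (-19487171) + (-1771561) + (-161051) + (-14641) + (-1331) + (-121) + (-11) + (-1) + (-0.0909091) + (-0.00826446) + (-0.000751315) + (-6.83013e-05) + (-6.20921e-06) + (-5.64474e-07) + (-5.13158e-08) + (-4.66507e-09) + (-4.24098e-10) + (-3.85543e-11) + (-3.50494e-12) + (-3.18631e-13) + (-2.89664e-14) + (-2.63331e-15) + (-2.39392e-16)
Sum = -4.594972986e+15
Rounded to 6 significant figures: -4.59497e+15

-4.59497e+15


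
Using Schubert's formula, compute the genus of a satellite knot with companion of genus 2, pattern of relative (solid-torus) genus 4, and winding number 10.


Schubert: g(satellite) = g_rel(pattern) + |winding| * g(companion),
where g_rel(pattern) is the genus of the pattern relative to the solid torus.
= 4 + 10 * 2
= 4 + 20 = 24

24


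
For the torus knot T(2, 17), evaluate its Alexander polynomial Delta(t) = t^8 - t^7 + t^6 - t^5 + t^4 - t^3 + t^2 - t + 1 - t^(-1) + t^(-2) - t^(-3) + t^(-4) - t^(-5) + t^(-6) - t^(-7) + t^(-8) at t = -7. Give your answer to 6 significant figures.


Substituting t = -7 into Delta(t) = t^8 - t^7 + t^6 - t^5 + t^4 - t^3 + t^2 - t + 1 - t^(-1) + t^(-2) - t^(-3) + t^(-4) - t^(-5) + t^(-6) - t^(-7) + t^(-8):
Term values: (5764801) + (823543) + (117649) + (16807) + (2401) + (343) + (49) + (7) + (1) + (0.142857) + (0.0204082) + (0.00291545) + (0.000416493) + (5.9499e-05) + (8.49986e-06) + (1.21427e-06) + (1.73467e-07)
Sum = 6725601.167
Rounded to 6 significant figures: 6.7256e+06

6.7256e+06


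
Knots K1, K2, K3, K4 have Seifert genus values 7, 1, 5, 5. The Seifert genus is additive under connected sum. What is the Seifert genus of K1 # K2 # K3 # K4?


The Seifert genus is additive under connected sum.
Seifert genus(K1 # K2 # K3 # K4) = (7) + (1) + (5) + (5)
= 18

18


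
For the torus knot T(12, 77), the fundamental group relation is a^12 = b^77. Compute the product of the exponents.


The relation is a^12 = b^77.
Product of exponents = 12 * 77
= 924

924


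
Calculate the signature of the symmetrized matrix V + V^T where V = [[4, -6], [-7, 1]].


Step 1: V + V^T = [[8, -13], [-13, 2]]
Step 2: trace = 10, det = -153
Step 3: Discriminant = 10^2 - 4*(-153) = 712
Step 4: Eigenvalues: 18.3417, -8.34166
Step 5: Signature = (# positive eigenvalues) - (# negative eigenvalues) = 0

0


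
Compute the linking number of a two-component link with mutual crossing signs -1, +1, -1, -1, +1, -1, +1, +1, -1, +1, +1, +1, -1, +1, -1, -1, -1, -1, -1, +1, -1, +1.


Step 1: Count positive crossings: 10
Step 2: Count negative crossings: 12
Step 3: Sum of signs = 10 - 12 = -2
Step 4: Linking number = sum/2 = -2/2 = -1

-1


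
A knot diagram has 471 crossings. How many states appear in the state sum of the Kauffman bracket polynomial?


Each crossing contributes 2 choices (A-smoothing or B-smoothing).
Total states = 2^471 = 6097165137335922326917182089439777940915230747392521779021790936768304177382354726797472857545882756171536974846497310342671827498609932238848

6097165137335922326917182089439777940915230747392521779021790936768304177382354726797472857545882756171536974846497310342671827498609932238848


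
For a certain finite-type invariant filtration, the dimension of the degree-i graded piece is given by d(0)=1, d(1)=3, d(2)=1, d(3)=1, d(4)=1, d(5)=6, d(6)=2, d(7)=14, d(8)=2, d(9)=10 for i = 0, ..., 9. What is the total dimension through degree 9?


Total dimension = d(0) + d(1) + ... + d(9)
= 1 + 3 + 1 + 1 + 1 + 6 + 2 + 14 + 2 + 10
= 41

41


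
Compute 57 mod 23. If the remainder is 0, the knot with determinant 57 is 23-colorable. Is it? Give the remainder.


Step 1: A knot is p-colorable if and only if p divides its determinant.
Step 2: Compute 57 mod 23.
57 = 2 * 23 + 11
Step 3: 57 mod 23 = 11
Step 4: The knot is 23-colorable: no

11


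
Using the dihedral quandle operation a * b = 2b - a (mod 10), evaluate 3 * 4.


3 * 4 = 2*4 - 3 mod 10
= 8 - 3 mod 10
= 5 mod 10 = 5

5


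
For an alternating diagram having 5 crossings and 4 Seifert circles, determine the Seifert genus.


For alternating knots, g = (c - s + 1)/2.
= (5 - 4 + 1)/2
= 2/2 = 1

1


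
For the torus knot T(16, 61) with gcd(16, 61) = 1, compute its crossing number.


For a torus knot T(p, q) with gcd(p,q)=1,
the crossing number is min(p*(q-1), q*(p-1)).
p*(q-1) = 16*60 = 960
q*(p-1) = 61*15 = 915
min(960, 915) = 915

915


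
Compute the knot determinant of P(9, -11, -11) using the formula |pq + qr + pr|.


Step 1: Compute pq + qr + pr.
pq = 9*(-11) = -99
qr = (-11)*(-11) = 121
pr = 9*(-11) = -99
pq + qr + pr = -99 + 121 + (-99) = -77
Step 2: Take absolute value.
det(P(9,-11,-11)) = |-77| = 77

77


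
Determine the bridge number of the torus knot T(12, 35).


The bridge number of T(p,q) is min(p,q).
min(12, 35) = 12

12


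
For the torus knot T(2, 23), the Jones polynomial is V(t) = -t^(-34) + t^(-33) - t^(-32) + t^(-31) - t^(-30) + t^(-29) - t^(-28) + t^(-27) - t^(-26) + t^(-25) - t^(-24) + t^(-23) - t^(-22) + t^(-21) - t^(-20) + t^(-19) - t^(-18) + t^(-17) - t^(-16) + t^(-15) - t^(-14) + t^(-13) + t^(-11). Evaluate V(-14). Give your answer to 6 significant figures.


Substituting t = -14 into V(t) = -t^(-34) + t^(-33) - t^(-32) + t^(-31) - t^(-30) + t^(-29) - t^(-28) + t^(-27) - t^(-26) + t^(-25) - t^(-24) + t^(-23) - t^(-22) + t^(-21) - t^(-20) + t^(-19) - t^(-18) + t^(-17) - t^(-16) + t^(-15) - t^(-14) + t^(-13) + t^(-11):
  (-)t^(-34) = -1.07559e-39
  (+)t^(-33) = -1.50583e-38
  (-)t^(-32) = -2.10816e-37
  (+)t^(-31) = -2.95142e-36
  (-)t^(-30) = -4.13199e-35
  (+)t^(-29) = -5.78478e-34
  (-)t^(-28) = -8.09869e-33
  (+)t^(-27) = -1.13382e-31
  (-)t^(-26) = -1.58734e-30
  (+)t^(-25) = -2.22228e-29
  (-)t^(-24) = -3.11119e-28
  (+)t^(-23) = -4.35567e-27
  (-)t^(-22) = -6.09794e-26
  (+)t^(-21) = -8.53712e-25
  (-)t^(-20) = -1.1952e-23
  (+)t^(-19) = -1.67327e-22
  (-)t^(-18) = -2.34258e-21
  (+)t^(-17) = -3.27962e-20
  (-)t^(-16) = -4.59147e-19
  (+)t^(-15) = -6.42805e-18
  (-)t^(-14) = -8.99927e-17
  (+)t^(-13) = -1.2599e-15
  (+)t^(-11) = -2.4694e-13
Sum = (-1.07559e-39) + (-1.50583e-38) + (-2.10816e-37) + (-2.95142e-36) + (-4.13199e-35) + (-5.78478e-34) + (-8.09869e-33) + (-1.13382e-31) + (-1.58734e-30) + (-2.22228e-29) + (-3.11119e-28) + (-4.35567e-27) + (-6.09794e-26) + (-8.53712e-25) + (-1.1952e-23) + (-1.67327e-22) + (-2.34258e-21) + (-3.27962e-20) + (-4.59147e-19) + (-6.42805e-18) + (-8.99927e-17) + (-1.2599e-15) + (-2.4694e-13)
= -2.482969068e-13
Rounded to 6 significant figures: -2.48297e-13

-2.48297e-13


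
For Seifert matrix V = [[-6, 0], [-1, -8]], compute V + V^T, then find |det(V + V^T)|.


Step 1: Form V + V^T where V = [[-6, 0], [-1, -8]]
  V^T = [[-6, -1], [0, -8]]
  V + V^T = [[-12, -1], [-1, -16]]
Step 2: det(V + V^T) = (-12)*(-16) - (-1)*(-1)
  = 192 - 1 = 191
Step 3: Knot determinant = |det(V + V^T)| = |191| = 191

191


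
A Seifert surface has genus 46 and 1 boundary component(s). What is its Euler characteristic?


chi = 2 - 2g - b
= 2 - 2*46 - 1
= 2 - 92 - 1 = -91

-91


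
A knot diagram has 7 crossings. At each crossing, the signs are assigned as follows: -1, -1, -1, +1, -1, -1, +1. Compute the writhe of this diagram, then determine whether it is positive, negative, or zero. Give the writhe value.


Step 1: Count positive crossings (+1).
Positive crossings: 2
Step 2: Count negative crossings (-1).
Negative crossings: 5
Step 3: Writhe = (positive) - (negative)
w = 2 - 5 = -3
Step 4: |w| = 3, and w is negative

-3


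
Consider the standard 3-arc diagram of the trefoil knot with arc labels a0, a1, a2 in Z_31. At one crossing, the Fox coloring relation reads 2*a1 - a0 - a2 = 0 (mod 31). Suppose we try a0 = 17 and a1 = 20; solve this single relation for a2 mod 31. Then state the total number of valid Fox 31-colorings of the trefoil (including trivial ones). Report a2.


Step 1: Apply the given crossing relation 2*a1 - a0 - a2 = 0 (mod 31).
  a2 = 2*a1 - a0 mod 31
  a2 = 2*20 - 17 mod 31
  a2 = 40 - 17 mod 31
  a2 = 23 mod 31 = 23
Step 2: The trefoil has determinant 3.
  Number of Fox p-colorings (p prime) is p^2 if p = 3, else p.
  Since 31 does not divide 3, only trivial (constant) colorings exist.
  (So the trial a0 = 17, a1 = 20 with a0 != a1 does NOT extend to a valid coloring of the whole trefoil: the other two crossing relations require 3*(a1 - a0) = 0 (mod 31), which fails.)
  Total colorings = 31
Step 3: a2 = 23, total Fox 31-colorings = 31

23


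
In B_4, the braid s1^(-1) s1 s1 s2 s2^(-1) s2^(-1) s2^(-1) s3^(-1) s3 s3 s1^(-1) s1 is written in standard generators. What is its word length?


The word length counts the number of generators (including inverses).
Listing each generator: s1^(-1), s1, s1, s2, s2^(-1), s2^(-1), s2^(-1), s3^(-1), s3, s3, s1^(-1), s1
There are 12 generators in this braid word.

12


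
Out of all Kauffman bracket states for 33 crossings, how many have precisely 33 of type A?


We choose which 33 of 33 crossings get A-smoothings.
C(33, 33) = 33! / (33! * 0!)
= 1

1


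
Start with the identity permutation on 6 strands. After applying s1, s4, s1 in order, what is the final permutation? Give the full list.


Starting with identity [1, 2, 3, 4, 5, 6].
Apply generators in sequence:
  After s1: [2, 1, 3, 4, 5, 6]
  After s4: [2, 1, 3, 5, 4, 6]
  After s1: [1, 2, 3, 5, 4, 6]
Final permutation: [1, 2, 3, 5, 4, 6]

[1, 2, 3, 5, 4, 6]


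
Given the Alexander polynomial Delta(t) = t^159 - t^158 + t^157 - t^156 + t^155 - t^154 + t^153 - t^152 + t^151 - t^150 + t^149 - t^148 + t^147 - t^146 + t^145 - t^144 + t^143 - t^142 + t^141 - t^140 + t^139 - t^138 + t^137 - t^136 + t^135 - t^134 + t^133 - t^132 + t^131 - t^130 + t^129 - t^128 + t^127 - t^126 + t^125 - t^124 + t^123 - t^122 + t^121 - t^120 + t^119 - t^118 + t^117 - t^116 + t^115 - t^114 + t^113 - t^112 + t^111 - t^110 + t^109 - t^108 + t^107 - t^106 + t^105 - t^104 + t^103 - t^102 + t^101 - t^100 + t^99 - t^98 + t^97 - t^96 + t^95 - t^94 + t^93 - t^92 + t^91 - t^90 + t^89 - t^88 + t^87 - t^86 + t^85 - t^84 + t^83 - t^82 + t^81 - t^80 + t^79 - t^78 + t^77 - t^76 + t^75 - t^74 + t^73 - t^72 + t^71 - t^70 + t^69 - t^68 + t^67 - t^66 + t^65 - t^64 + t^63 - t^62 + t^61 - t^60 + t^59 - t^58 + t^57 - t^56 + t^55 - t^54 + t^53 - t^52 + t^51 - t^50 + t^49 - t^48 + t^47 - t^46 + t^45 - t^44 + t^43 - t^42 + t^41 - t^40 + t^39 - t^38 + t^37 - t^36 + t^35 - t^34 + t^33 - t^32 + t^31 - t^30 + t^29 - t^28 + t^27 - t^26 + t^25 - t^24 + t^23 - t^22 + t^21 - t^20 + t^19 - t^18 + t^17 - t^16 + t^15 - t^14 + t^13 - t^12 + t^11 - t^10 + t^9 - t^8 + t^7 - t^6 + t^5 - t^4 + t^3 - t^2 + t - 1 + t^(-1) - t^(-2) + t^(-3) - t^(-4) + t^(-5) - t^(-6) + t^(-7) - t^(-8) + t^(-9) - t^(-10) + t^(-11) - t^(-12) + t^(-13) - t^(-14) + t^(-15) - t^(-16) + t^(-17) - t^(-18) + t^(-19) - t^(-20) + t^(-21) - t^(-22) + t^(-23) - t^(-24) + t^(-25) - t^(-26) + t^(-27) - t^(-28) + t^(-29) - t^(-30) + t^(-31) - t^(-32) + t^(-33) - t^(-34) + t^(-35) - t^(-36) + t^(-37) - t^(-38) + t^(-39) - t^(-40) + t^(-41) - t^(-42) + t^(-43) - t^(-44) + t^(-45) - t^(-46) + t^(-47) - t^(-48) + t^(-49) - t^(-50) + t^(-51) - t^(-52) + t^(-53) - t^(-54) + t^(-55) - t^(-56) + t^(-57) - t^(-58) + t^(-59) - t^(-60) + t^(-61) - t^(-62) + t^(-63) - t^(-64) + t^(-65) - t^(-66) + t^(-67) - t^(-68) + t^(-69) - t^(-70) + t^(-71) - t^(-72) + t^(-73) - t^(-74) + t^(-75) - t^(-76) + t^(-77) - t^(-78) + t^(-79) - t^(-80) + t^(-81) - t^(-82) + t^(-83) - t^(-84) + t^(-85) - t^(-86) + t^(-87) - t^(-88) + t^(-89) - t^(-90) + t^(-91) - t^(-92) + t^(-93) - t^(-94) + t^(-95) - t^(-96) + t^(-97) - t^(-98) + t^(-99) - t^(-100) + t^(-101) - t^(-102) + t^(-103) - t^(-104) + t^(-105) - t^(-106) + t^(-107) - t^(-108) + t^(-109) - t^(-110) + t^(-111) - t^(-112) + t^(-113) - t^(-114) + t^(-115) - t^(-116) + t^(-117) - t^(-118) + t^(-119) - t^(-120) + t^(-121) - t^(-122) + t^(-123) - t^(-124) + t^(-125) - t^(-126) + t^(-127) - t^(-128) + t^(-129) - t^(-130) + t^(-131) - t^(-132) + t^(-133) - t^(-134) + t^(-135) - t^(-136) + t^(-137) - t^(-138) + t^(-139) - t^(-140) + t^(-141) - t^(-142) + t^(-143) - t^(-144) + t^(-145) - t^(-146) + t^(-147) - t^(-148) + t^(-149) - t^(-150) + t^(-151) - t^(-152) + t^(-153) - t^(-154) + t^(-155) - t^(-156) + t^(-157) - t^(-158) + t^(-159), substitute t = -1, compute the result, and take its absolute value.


Step 1: The polynomial has 319 terms with alternating signs, exponents from 159 down to -159.
Step 2: Substitute t = -1. The i-th term has coefficient (-1)^i and exponent (m-i),
  so its value is (-1)^i * (-1)^(m-i) = (-1)^m = -1 for every i.
Step 3: All 319 terms equal -1, so Delta(-1) = 319 * (-1) = -319
Step 4: |Delta(-1)| = 319

319


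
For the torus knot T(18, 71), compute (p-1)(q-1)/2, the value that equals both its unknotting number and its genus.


For a torus knot T(p,q), both the unknotting number and genus equal (p-1)(q-1)/2.
= (18-1)(71-1)/2
= 17*70/2
= 1190/2 = 595

595


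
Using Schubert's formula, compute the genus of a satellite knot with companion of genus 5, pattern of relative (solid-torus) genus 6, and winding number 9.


Schubert: g(satellite) = g_rel(pattern) + |winding| * g(companion),
where g_rel(pattern) is the genus of the pattern relative to the solid torus.
= 6 + 9 * 5
= 6 + 45 = 51

51


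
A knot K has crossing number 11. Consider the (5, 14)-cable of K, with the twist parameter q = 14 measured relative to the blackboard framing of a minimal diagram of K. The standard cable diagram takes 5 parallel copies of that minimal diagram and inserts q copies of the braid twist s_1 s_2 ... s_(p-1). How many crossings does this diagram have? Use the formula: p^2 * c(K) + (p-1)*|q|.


Step 1: Each of the c(K) crossings of the companion diagram becomes p*p = p^2 crossings among the p parallel strands, and each of the |q| twists s_1 s_2 ... s_(p-1) adds (p-1) crossings.
  Crossings = p^2 * c(K) + (p-1)*|q|
Step 2: = 5^2 * 11 + (5-1)*14
Step 3: = 25*11 + 4*14
Step 4: = 275 + 56 = 331

331


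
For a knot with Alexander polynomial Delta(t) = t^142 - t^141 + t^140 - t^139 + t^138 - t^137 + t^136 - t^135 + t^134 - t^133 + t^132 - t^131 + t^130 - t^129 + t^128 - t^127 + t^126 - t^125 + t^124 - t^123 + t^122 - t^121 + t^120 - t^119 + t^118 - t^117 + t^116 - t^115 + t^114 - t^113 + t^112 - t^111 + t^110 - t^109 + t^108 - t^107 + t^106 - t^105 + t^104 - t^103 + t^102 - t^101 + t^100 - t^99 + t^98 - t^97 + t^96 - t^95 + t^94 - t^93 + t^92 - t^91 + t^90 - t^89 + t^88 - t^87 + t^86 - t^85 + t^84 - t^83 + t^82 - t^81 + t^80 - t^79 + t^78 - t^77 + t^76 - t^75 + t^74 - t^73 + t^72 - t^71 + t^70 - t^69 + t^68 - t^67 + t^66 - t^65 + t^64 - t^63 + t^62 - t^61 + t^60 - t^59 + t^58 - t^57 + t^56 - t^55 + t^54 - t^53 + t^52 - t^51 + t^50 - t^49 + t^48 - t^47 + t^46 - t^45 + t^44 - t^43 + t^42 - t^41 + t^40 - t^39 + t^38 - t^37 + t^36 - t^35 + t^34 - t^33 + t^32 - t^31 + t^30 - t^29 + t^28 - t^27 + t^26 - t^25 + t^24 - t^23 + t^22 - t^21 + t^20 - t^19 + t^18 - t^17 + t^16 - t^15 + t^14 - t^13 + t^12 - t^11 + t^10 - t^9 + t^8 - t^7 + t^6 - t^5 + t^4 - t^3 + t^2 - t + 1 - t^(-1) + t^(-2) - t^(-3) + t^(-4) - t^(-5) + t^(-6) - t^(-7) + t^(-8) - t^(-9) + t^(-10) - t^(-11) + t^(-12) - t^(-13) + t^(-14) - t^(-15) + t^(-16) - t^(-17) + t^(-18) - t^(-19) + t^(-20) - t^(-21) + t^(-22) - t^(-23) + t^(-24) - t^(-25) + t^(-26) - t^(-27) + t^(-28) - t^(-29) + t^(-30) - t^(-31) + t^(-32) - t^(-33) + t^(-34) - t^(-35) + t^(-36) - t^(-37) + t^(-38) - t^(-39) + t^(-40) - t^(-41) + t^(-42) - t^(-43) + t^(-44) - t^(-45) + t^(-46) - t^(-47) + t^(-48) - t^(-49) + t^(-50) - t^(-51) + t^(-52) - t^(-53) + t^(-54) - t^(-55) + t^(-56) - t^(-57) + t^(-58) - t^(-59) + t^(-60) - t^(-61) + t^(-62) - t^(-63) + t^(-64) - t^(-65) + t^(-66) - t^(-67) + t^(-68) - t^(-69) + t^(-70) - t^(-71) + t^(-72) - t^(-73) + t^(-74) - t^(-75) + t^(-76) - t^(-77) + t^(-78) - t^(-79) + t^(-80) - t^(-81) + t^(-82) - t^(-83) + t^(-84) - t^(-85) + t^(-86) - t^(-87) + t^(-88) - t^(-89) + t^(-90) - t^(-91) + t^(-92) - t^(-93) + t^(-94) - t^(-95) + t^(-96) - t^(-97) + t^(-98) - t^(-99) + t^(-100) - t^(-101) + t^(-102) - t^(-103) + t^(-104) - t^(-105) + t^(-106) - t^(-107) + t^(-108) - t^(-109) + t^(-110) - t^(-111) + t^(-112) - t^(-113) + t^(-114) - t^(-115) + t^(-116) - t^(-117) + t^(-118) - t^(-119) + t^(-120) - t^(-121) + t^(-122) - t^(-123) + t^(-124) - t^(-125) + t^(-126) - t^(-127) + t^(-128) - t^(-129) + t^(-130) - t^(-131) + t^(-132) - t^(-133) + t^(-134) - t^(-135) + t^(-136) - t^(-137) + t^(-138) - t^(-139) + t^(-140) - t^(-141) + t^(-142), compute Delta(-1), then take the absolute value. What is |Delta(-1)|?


Step 1: The polynomial has 285 terms with alternating signs, exponents from 142 down to -142.
Step 2: Substitute t = -1. The i-th term has coefficient (-1)^i and exponent (m-i),
  so its value is (-1)^i * (-1)^(m-i) = (-1)^m = 1 for every i.
Step 3: All 285 terms equal 1, so Delta(-1) = 285 * (1) = 285
Step 4: |Delta(-1)| = 285

285


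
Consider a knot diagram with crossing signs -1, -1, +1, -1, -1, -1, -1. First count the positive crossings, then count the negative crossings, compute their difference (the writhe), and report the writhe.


Step 1: Count positive crossings (+1).
Positive crossings: 1
Step 2: Count negative crossings (-1).
Negative crossings: 6
Step 3: Writhe = (positive) - (negative)
w = 1 - 6 = -5
Step 4: |w| = 5, and w is negative

-5


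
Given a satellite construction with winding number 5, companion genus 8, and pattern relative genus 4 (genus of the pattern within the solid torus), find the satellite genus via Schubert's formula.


Schubert: g(satellite) = g_rel(pattern) + |winding| * g(companion),
where g_rel(pattern) is the genus of the pattern relative to the solid torus.
= 4 + 5 * 8
= 4 + 40 = 44

44


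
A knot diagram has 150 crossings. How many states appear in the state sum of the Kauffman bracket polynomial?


Each crossing contributes 2 choices (A-smoothing or B-smoothing).
Total states = 2^150 = 1427247692705959881058285969449495136382746624

1427247692705959881058285969449495136382746624


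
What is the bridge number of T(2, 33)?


The bridge number of T(p,q) is min(p,q).
min(2, 33) = 2

2


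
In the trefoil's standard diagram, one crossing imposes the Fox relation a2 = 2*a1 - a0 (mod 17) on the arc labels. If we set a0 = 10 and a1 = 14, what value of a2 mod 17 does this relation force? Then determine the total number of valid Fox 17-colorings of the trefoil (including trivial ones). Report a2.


Step 1: Apply the given crossing relation 2*a1 - a0 - a2 = 0 (mod 17).
  a2 = 2*a1 - a0 mod 17
  a2 = 2*14 - 10 mod 17
  a2 = 28 - 10 mod 17
  a2 = 18 mod 17 = 1
Step 2: The trefoil has determinant 3.
  Number of Fox p-colorings (p prime) is p^2 if p = 3, else p.
  Since 17 does not divide 3, only trivial (constant) colorings exist.
  (So the trial a0 = 10, a1 = 14 with a0 != a1 does NOT extend to a valid coloring of the whole trefoil: the other two crossing relations require 3*(a1 - a0) = 0 (mod 17), which fails.)
  Total colorings = 17
Step 3: a2 = 1, total Fox 17-colorings = 17

1


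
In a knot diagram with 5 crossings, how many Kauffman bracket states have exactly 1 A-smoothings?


We choose which 1 of 5 crossings get A-smoothings.
C(5, 1) = 5! / (1! * 4!)
= 5

5


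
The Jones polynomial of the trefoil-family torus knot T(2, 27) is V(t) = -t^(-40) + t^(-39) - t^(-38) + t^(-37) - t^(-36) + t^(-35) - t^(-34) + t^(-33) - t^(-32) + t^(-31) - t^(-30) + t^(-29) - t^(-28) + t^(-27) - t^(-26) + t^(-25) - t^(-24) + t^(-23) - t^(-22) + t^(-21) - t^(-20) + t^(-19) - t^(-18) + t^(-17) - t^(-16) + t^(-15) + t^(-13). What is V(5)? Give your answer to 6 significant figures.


Substituting t = 5 into V(t) = -t^(-40) + t^(-39) - t^(-38) + t^(-37) - t^(-36) + t^(-35) - t^(-34) + t^(-33) - t^(-32) + t^(-31) - t^(-30) + t^(-29) - t^(-28) + t^(-27) - t^(-26) + t^(-25) - t^(-24) + t^(-23) - t^(-22) + t^(-21) - t^(-20) + t^(-19) - t^(-18) + t^(-17) - t^(-16) + t^(-15) + t^(-13):
  (-)t^(-40) = -1.09951e-28
  (+)t^(-39) = 5.49756e-28
  (-)t^(-38) = -2.74878e-27
  (+)t^(-37) = 1.37439e-26
  (-)t^(-36) = -6.87195e-26
  (+)t^(-35) = 3.43597e-25
  (-)t^(-34) = -1.71799e-24
  (+)t^(-33) = 8.58993e-24
  (-)t^(-32) = -4.29497e-23
  (+)t^(-31) = 2.14748e-22
  (-)t^(-30) = -1.07374e-21
  (+)t^(-29) = 5.36871e-21
  (-)t^(-28) = -2.68435e-20
  (+)t^(-27) = 1.34218e-19
  (-)t^(-26) = -6.71089e-19
  (+)t^(-25) = 3.35544e-18
  (-)t^(-24) = -1.67772e-17
  (+)t^(-23) = 8.38861e-17
  (-)t^(-22) = -4.1943e-16
  (+)t^(-21) = 2.09715e-15
  (-)t^(-20) = -1.04858e-14
  (+)t^(-19) = 5.24288e-14
  (-)t^(-18) = -2.62144e-13
  (+)t^(-17) = 1.31072e-12
  (-)t^(-16) = -6.5536e-12
  (+)t^(-15) = 3.2768e-11
  (+)t^(-13) = 8.192e-10
Sum = (-1.09951e-28) + (5.49756e-28) + (-2.74878e-27) + (1.37439e-26) + (-6.87195e-26) + (3.43597e-25) + (-1.71799e-24) + (8.58993e-24) + (-4.29497e-23) + (2.14748e-22) + (-1.07374e-21) + (5.36871e-21) + (-2.68435e-20) + (1.34218e-19) + (-6.71089e-19) + (3.35544e-18) + (-1.67772e-17) + (8.38861e-17) + (-4.1943e-16) + (2.09715e-15) + (-1.04858e-14) + (5.24288e-14) + (-2.62144e-13) + (1.31072e-12) + (-6.5536e-12) + (3.2768e-11) + (8.192e-10)
= 8.465066667e-10
Rounded to 6 significant figures: 8.46507e-10

8.46507e-10
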